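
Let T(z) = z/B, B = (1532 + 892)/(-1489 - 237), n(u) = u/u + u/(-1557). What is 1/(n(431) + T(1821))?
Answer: -629028/815165533 ≈ -0.00077166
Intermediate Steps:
n(u) = 1 - u/1557 (n(u) = 1 + u*(-1/1557) = 1 - u/1557)
B = -1212/863 (B = 2424/(-1726) = 2424*(-1/1726) = -1212/863 ≈ -1.4044)
T(z) = -863*z/1212 (T(z) = z/(-1212/863) = z*(-863/1212) = -863*z/1212)
1/(n(431) + T(1821)) = 1/((1 - 1/1557*431) - 863/1212*1821) = 1/((1 - 431/1557) - 523841/404) = 1/(1126/1557 - 523841/404) = 1/(-815165533/629028) = -629028/815165533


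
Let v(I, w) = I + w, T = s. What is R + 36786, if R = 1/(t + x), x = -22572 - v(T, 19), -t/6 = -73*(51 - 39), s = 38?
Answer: 639083177/17373 ≈ 36786.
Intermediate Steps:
T = 38
t = 5256 (t = -(-438)*(51 - 39) = -(-438)*12 = -6*(-876) = 5256)
x = -22629 (x = -22572 - (38 + 19) = -22572 - 1*57 = -22572 - 57 = -22629)
R = -1/17373 (R = 1/(5256 - 22629) = 1/(-17373) = -1/17373 ≈ -5.7561e-5)
R + 36786 = -1/17373 + 36786 = 639083177/17373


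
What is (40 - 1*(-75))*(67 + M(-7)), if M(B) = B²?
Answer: 13340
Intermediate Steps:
(40 - 1*(-75))*(67 + M(-7)) = (40 - 1*(-75))*(67 + (-7)²) = (40 + 75)*(67 + 49) = 115*116 = 13340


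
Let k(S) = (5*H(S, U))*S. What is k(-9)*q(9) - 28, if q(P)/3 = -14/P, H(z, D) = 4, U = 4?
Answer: 812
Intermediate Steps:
q(P) = -42/P (q(P) = 3*(-14/P) = -42/P)
k(S) = 20*S (k(S) = (5*4)*S = 20*S)
k(-9)*q(9) - 28 = (20*(-9))*(-42/9) - 28 = -(-7560)/9 - 28 = -180*(-14/3) - 28 = 840 - 28 = 812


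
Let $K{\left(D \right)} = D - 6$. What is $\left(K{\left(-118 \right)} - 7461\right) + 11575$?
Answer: $3990$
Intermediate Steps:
$K{\left(D \right)} = -6 + D$
$\left(K{\left(-118 \right)} - 7461\right) + 11575 = \left(\left(-6 - 118\right) - 7461\right) + 11575 = \left(-124 - 7461\right) + 11575 = -7585 + 11575 = 3990$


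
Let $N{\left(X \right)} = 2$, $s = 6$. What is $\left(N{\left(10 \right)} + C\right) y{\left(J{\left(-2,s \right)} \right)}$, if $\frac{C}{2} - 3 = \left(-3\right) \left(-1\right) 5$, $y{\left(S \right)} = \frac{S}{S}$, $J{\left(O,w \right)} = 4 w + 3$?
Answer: $38$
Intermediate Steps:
$J{\left(O,w \right)} = 3 + 4 w$
$y{\left(S \right)} = 1$
$C = 36$ ($C = 6 + 2 \left(-3\right) \left(-1\right) 5 = 6 + 2 \cdot 3 \cdot 5 = 6 + 2 \cdot 15 = 6 + 30 = 36$)
$\left(N{\left(10 \right)} + C\right) y{\left(J{\left(-2,s \right)} \right)} = \left(2 + 36\right) 1 = 38 \cdot 1 = 38$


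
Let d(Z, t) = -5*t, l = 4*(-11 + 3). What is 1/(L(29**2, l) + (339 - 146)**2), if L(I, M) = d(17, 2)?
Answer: 1/37239 ≈ 2.6854e-5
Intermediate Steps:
l = -32 (l = 4*(-8) = -32)
L(I, M) = -10 (L(I, M) = -5*2 = -10)
1/(L(29**2, l) + (339 - 146)**2) = 1/(-10 + (339 - 146)**2) = 1/(-10 + 193**2) = 1/(-10 + 37249) = 1/37239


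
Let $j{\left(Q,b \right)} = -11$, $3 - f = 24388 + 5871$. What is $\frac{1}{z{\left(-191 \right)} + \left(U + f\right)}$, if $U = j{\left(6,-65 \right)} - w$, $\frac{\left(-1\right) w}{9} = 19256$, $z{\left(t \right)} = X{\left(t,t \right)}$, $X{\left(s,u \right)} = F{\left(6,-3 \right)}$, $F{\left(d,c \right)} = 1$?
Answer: $\frac{1}{143038} \approx 6.9911 \cdot 10^{-6}$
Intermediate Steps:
$X{\left(s,u \right)} = 1$
$z{\left(t \right)} = 1$
$w = -173304$ ($w = \left(-9\right) 19256 = -173304$)
$f = -30256$ ($f = 3 - \left(24388 + 5871\right) = 3 - 30259 = -30256$)
$U = 173293$ ($U = -11 - -173304 = -11 + 173304 = 173293$)
$\frac{1}{z{\left(-191 \right)} + \left(U + f\right)} = \frac{1}{1 + \left(173293 - 30256\right)} = \frac{1}{1 + 143037} = \frac{1}{143038}$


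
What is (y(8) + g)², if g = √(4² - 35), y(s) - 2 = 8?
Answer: (10 + I*√19)² ≈ 81.0 + 87.178*I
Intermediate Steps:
y(s) = 10 (y(s) = 2 + 8 = 10)
g = I*√19 (g = √(16 - 35) = √(-19) = I*√19 ≈ 4.3589*I)
(y(8) + g)² = (10 + I*√19)²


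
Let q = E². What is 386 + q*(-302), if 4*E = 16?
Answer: -4446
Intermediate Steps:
E = 4 (E = (¼)*16 = 4)
q = 16 (q = 4² = 16)
386 + q*(-302) = 386 + 16*(-302) = 386 - 4832 = -4446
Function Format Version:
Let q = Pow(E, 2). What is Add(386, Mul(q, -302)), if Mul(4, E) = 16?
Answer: -4446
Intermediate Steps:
E = 4 (E = Mul(Rational(1, 4), 16) = 4)
q = 16 (q = Pow(4, 2) = 16)
Add(386, Mul(q, -302)) = Add(386, Mul(16, -302)) = Add(386, -4832) = -4446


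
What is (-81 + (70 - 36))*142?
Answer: -6674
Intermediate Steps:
(-81 + (70 - 36))*142 = (-81 + 34)*142 = -47*142 = -6674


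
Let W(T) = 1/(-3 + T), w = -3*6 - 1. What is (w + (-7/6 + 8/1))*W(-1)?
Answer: 73/24 ≈ 3.0417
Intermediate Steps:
w = -19 (w = -18 - 1 = -19)
(w + (-7/6 + 8/1))*W(-1) = (-19 + (-7/6 + 8/1))/(-3 - 1) = (-19 + (-7*⅙ + 8*1))/(-4) = (-19 + (-7/6 + 8))*(-¼) = (-19 + 41/6)*(-¼) = -73/6*(-¼) = 73/24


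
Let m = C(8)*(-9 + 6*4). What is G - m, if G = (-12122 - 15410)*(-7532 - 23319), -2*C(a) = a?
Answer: 849389792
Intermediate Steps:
C(a) = -a/2
G = 849389732 (G = -27532*(-30851) = 849389732)
m = -60 (m = (-1/2*8)*(-9 + 6*4) = -4*(-9 + 24) = -4*15 = -60)
G - m = 849389732 - 1*(-60) = 849389732 + 60 = 849389792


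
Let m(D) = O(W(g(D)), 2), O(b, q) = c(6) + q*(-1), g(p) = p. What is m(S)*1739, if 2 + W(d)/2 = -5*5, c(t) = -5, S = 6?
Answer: -12173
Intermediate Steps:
W(d) = -54 (W(d) = -4 + 2*(-5*5) = -4 + 2*(-25) = -4 - 50 = -54)
O(b, q) = -5 - q (O(b, q) = -5 + q*(-1) = -5 - q)
m(D) = -7 (m(D) = -5 - 1*2 = -5 - 2 = -7)
m(S)*1739 = -7*1739 = -12173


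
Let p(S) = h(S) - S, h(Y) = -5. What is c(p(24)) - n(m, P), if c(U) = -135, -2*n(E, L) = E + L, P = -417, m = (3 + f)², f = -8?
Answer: -331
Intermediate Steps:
m = 25 (m = (3 - 8)² = (-5)² = 25)
p(S) = -5 - S
n(E, L) = -E/2 - L/2 (n(E, L) = -(E + L)/2 = -E/2 - L/2)
c(p(24)) - n(m, P) = -135 - (-½*25 - ½*(-417)) = -135 - (-25/2 + 417/2) = -135 - 1*196 = -135 - 196 = -331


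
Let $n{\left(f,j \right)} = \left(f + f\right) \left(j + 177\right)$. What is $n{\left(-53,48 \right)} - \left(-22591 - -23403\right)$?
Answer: $-24662$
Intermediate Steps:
$n{\left(f,j \right)} = 2 f \left(177 + j\right)$
$n{\left(-53,48 \right)} - \left(-22591 - -23403\right) = 2 \left(-53\right) \left(177 + 48\right) - \left(-22591 - -23403\right) = 2 \left(-53\right) 225 - \left(-22591 + 23403\right) = -23850 - 812 = -24662$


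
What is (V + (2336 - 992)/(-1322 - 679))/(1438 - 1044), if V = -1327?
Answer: -885557/262798 ≈ -3.3697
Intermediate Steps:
(V + (2336 - 992)/(-1322 - 679))/(1438 - 1044) = (-1327 + (2336 - 992)/(-1322 - 679))/(1438 - 1044) = (-1327 + 1344/(-2001))/394 = (-1327 + 1344*(-1/2001))*(1/394) = (-1327 - 448/667)*(1/394) = -885557/667*1/394 = -885557/262798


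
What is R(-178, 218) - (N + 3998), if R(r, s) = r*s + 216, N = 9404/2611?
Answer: -111201450/2611 ≈ -42590.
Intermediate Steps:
N = 9404/2611 (N = 9404*(1/2611) = 9404/2611 ≈ 3.6017)
R(r, s) = 216 + r*s
R(-178, 218) - (N + 3998) = (216 - 178*218) - (9404/2611 + 3998) = (216 - 38804) - 1*10448182/2611 = -38588 - 10448182/2611 = -111201450/2611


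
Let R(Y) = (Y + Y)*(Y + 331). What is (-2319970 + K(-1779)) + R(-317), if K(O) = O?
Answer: -2330625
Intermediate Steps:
R(Y) = 2*Y*(331 + Y) (R(Y) = (2*Y)*(331 + Y) = 2*Y*(331 + Y))
(-2319970 + K(-1779)) + R(-317) = (-2319970 - 1779) + 2*(-317)*(331 - 317) = -2321749 + 2*(-317)*14 = -2321749 - 8876 = -2330625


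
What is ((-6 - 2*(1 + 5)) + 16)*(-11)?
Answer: 22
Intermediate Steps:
((-6 - 2*(1 + 5)) + 16)*(-11) = ((-6 - 2*6) + 16)*(-11) = ((-6 - 1*12) + 16)*(-11) = ((-6 - 12) + 16)*(-11) = (-18 + 16)*(-11) = -2*(-11) = 22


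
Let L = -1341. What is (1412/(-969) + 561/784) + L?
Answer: -1019315735/759696 ≈ -1341.7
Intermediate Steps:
(1412/(-969) + 561/784) + L = (1412/(-969) + 561/784) - 1341 = (1412*(-1/969) + 561*(1/784)) - 1341 = (-1412/969 + 561/784) - 1341 = -563399/759696 - 1341 = -1019315735/759696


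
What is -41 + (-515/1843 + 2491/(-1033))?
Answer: -83179487/1903819 ≈ -43.691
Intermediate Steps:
-41 + (-515/1843 + 2491/(-1033)) = -41 + (-515*1/1843 + 2491*(-1/1033)) = -41 + (-515/1843 - 2491/1033) = -41 - 5122908/1903819 = -83179487/1903819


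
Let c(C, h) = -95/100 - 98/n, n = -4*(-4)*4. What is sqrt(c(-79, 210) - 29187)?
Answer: I*sqrt(46703170)/40 ≈ 170.85*I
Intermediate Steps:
n = 64 (n = 16*4 = 64)
c(C, h) = -397/160 (c(C, h) = -95/100 - 98/64 = -95*1/100 - 98*1/64 = -19/20 - 49/32 = -397/160)
sqrt(c(-79, 210) - 29187) = sqrt(-397/160 - 29187) = sqrt(-4670317/160) = I*sqrt(46703170)/40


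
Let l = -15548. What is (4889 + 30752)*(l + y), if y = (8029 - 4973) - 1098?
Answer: -484361190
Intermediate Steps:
y = 1958 (y = 3056 - 1098 = 1958)
(4889 + 30752)*(l + y) = (4889 + 30752)*(-15548 + 1958) = 35641*(-13590) = -484361190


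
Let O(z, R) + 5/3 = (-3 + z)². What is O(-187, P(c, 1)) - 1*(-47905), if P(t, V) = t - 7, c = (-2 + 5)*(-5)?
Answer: 252010/3 ≈ 84003.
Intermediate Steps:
c = -15 (c = 3*(-5) = -15)
P(t, V) = -7 + t
O(z, R) = -5/3 + (-3 + z)²
O(-187, P(c, 1)) - 1*(-47905) = (-5/3 + (-3 - 187)²) - 1*(-47905) = (-5/3 + (-190)²) + 47905 = (-5/3 + 36100) + 47905 = 108295/3 + 47905 = 252010/3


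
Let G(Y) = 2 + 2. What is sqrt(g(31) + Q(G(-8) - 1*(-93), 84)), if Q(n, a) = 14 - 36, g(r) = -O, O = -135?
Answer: sqrt(113) ≈ 10.630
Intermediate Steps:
G(Y) = 4
g(r) = 135 (g(r) = -1*(-135) = 135)
Q(n, a) = -22
sqrt(g(31) + Q(G(-8) - 1*(-93), 84)) = sqrt(135 - 22) = sqrt(113)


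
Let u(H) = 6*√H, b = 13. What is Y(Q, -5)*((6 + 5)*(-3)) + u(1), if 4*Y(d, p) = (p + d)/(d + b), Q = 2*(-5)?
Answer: 189/4 ≈ 47.250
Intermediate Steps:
Q = -10
Y(d, p) = (d + p)/(4*(13 + d)) (Y(d, p) = ((p + d)/(d + 13))/4 = ((d + p)/(13 + d))/4 = (d + p)/(4*(13 + d)))
Y(Q, -5)*((6 + 5)*(-3)) + u(1) = ((-10 - 5)/(4*(13 - 10)))*((6 + 5)*(-3)) + 6*√1 = ((¼)*(-15)/3)*(11*(-3)) + 6*1 = ((¼)*(⅓)*(-15))*(-33) + 6 = -5/4*(-33) + 6 = 165/4 + 6 = 189/4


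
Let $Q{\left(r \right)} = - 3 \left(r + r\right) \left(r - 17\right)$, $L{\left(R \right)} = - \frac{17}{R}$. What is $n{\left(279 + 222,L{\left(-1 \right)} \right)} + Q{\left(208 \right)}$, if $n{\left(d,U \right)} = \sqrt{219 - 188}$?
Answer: $-238368 + \sqrt{31} \approx -2.3836 \cdot 10^{5}$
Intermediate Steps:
$n{\left(d,U \right)} = \sqrt{31}$
$Q{\left(r \right)} = - 6 r \left(-17 + r\right)$ ($Q{\left(r \right)} = - 3 \cdot 2 r \left(-17 + r\right) = - 6 r \left(-17 + r\right)$)
$n{\left(279 + 222,L{\left(-1 \right)} \right)} + Q{\left(208 \right)} = \sqrt{31} + 6 \cdot 208 \left(17 - 208\right) = \sqrt{31} + 6 \cdot 208 \left(-191\right) = \sqrt{31} - 238368 = -238368 + \sqrt{31}$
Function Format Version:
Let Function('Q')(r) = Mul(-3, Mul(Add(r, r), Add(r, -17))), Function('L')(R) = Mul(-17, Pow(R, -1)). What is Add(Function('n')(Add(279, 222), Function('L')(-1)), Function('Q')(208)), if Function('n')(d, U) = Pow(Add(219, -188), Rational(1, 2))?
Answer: Add(-238368, Pow(31, Rational(1, 2))) ≈ -2.3836e+5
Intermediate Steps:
Function('n')(d, U) = Pow(31, Rational(1, 2))
Function('Q')(r) = Mul(-6, r, Add(-17, r)) (Function('Q')(r) = Mul(-3, Mul(Mul(2, r), Add(-17, r))) = Mul(-3, Mul(2, r, Add(-17, r))) = Mul(-6, r, Add(-17, r)))
Add(Function('n')(Add(279, 222), Function('L')(-1)), Function('Q')(208)) = Add(Pow(31, Rational(1, 2)), Mul(6, 208, Add(17, Mul(-1, 208)))) = Add(Pow(31, Rational(1, 2)), Mul(6, 208, Add(17, -208))) = Add(Pow(31, Rational(1, 2)), Mul(6, 208, -191)) = Add(Pow(31, Rational(1, 2)), -238368) = Add(-238368, Pow(31, Rational(1, 2)))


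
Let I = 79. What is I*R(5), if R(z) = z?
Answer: 395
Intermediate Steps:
I*R(5) = 79*5 = 395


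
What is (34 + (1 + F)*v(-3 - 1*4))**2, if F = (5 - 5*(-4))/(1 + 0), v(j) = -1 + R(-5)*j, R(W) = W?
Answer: 842724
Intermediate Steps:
v(j) = -1 - 5*j
F = 25 (F = (5 + 20)/1 = 25*1 = 25)
(34 + (1 + F)*v(-3 - 1*4))**2 = (34 + (1 + 25)*(-1 - 5*(-3 - 1*4)))**2 = (34 + 26*(-1 - 5*(-3 - 4)))**2 = (34 + 26*(-1 - 5*(-7)))**2 = (34 + 26*(-1 + 35))**2 = (34 + 26*34)**2 = (34 + 884)**2 = 918**2 = 842724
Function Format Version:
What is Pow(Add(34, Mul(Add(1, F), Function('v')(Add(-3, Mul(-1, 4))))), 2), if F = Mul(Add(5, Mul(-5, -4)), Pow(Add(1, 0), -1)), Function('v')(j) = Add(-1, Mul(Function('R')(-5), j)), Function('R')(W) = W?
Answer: 842724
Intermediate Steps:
Function('v')(j) = Add(-1, Mul(-5, j))
F = 25 (F = Mul(Add(5, 20), Pow(1, -1)) = Mul(25, 1) = 25)
Pow(Add(34, Mul(Add(1, F), Function('v')(Add(-3, Mul(-1, 4))))), 2) = Pow(Add(34, Mul(Add(1, 25), Add(-1, Mul(-5, Add(-3, Mul(-1, 4)))))), 2) = Pow(Add(34, Mul(26, Add(-1, Mul(-5, Add(-3, -4))))), 2) = Pow(Add(34, Mul(26, Add(-1, Mul(-5, -7)))), 2) = Pow(Add(34, Mul(26, Add(-1, 35))), 2) = Pow(Add(34, Mul(26, 34)), 2) = Pow(Add(34, 884), 2) = Pow(918, 2) = 842724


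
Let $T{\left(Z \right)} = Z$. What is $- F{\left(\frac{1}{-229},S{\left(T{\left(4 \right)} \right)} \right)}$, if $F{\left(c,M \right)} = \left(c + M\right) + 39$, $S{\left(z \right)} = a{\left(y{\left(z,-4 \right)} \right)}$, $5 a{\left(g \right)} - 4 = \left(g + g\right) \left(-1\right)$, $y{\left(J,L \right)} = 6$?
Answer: $- \frac{42818}{1145} \approx -37.396$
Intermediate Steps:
$a{\left(g \right)} = \frac{4}{5} - \frac{2 g}{5}$ ($a{\left(g \right)} = \frac{4}{5} + \frac{\left(g + g\right) \left(-1\right)}{5} = \frac{4}{5} + \frac{2 g \left(-1\right)}{5} = \frac{4}{5} + \frac{\left(-2\right) g}{5} = \frac{4}{5} - \frac{2 g}{5}$)
$S{\left(z \right)} = - \frac{8}{5}$ ($S{\left(z \right)} = \frac{4}{5} - \frac{12}{5} = - \frac{8}{5}$)
$F{\left(c,M \right)} = 39 + M + c$ ($F{\left(c,M \right)} = \left(M + c\right) + 39 = 39 + M + c$)
$- F{\left(\frac{1}{-229},S{\left(T{\left(4 \right)} \right)} \right)} = - (39 - \frac{8}{5} + \frac{1}{-229}) = - (39 - \frac{8}{5} - \frac{1}{229}) = \left(-1\right) \frac{42818}{1145} = - \frac{42818}{1145}$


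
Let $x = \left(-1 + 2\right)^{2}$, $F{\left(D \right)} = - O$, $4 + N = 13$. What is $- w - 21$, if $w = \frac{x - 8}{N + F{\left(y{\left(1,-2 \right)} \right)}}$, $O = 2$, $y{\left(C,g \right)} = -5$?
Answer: $-20$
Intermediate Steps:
$N = 9$ ($N = -4 + 13 = 9$)
$F{\left(D \right)} = -2$ ($F{\left(D \right)} = \left(-1\right) 2 = -2$)
$x = 1$ ($x = 1^{2} = 1$)
$w = -1$ ($w = \frac{1 - 8}{9 - 2} = - \frac{7}{7} = \left(-7\right) \frac{1}{7} = -1$)
$- w - 21 = \left(-1\right) \left(-1\right) - 21 = 1 - 21 = -20$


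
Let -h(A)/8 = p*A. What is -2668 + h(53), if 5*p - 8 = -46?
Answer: 2772/5 ≈ 554.40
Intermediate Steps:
p = -38/5 (p = 8/5 + (1/5)*(-46) = 8/5 - 46/5 = -38/5 ≈ -7.6000)
h(A) = 304*A/5 (h(A) = -(-304)*A/5 = 304*A/5)
-2668 + h(53) = -2668 + (304/5)*53 = -2668 + 16112/5 = 2772/5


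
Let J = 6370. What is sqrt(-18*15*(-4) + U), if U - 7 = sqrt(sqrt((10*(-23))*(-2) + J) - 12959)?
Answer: sqrt(1087 + I*sqrt(12959 - sqrt(6830))) ≈ 33.014 + 1.7186*I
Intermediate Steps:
U = 7 + sqrt(-12959 + sqrt(6830)) (U = 7 + sqrt(sqrt((10*(-23))*(-2) + 6370) - 12959) = 7 + sqrt(sqrt(-230*(-2) + 6370) - 12959) = 7 + sqrt(sqrt(460 + 6370) - 12959) = 7 + sqrt(sqrt(6830) - 12959) = 7 + sqrt(-12959 + sqrt(6830)) ≈ 7.0 + 113.47*I)
sqrt(-18*15*(-4) + U) = sqrt(-18*15*(-4) + (7 + sqrt(-12959 + sqrt(6830)))) = sqrt(-270*(-4) + (7 + sqrt(-12959 + sqrt(6830)))) = sqrt(1080 + (7 + sqrt(-12959 + sqrt(6830)))) = sqrt(1087 + sqrt(-12959 + sqrt(6830)))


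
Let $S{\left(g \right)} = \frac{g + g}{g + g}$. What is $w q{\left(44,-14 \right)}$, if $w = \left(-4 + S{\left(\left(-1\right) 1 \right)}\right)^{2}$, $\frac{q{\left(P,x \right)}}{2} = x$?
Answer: $-252$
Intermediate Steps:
$S{\left(g \right)} = 1$ ($S{\left(g \right)} = \frac{2 g}{2 g} = 2 g \frac{1}{2 g} = 1$)
$q{\left(P,x \right)} = 2 x$
$w = 9$ ($w = \left(-4 + 1\right)^{2} = \left(-3\right)^{2} = 9$)
$w q{\left(44,-14 \right)} = 9 \cdot 2 \left(-14\right) = 9 \left(-28\right) = -252$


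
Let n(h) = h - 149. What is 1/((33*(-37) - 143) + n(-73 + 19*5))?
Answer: -1/1491 ≈ -0.00067069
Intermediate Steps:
n(h) = -149 + h
1/((33*(-37) - 143) + n(-73 + 19*5)) = 1/((33*(-37) - 143) + (-149 + (-73 + 19*5))) = 1/((-1221 - 143) + (-149 + (-73 + 95))) = 1/(-1364 + (-149 + 22)) = 1/(-1364 - 127) = 1/(-1491) = -1/1491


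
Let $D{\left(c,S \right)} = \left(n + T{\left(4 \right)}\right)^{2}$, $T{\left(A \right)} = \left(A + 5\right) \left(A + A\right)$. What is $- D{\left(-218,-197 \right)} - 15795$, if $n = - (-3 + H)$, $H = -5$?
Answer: $-22195$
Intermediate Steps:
$T{\left(A \right)} = 2 A \left(5 + A\right)$ ($T{\left(A \right)} = \left(5 + A\right) 2 A = 2 A \left(5 + A\right)$)
$n = 8$ ($n = - (-3 - 5) = \left(-1\right) \left(-8\right) = 8$)
$D{\left(c,S \right)} = 6400$ ($D{\left(c,S \right)} = \left(8 + 2 \cdot 4 \left(5 + 4\right)\right)^{2} = \left(8 + 2 \cdot 4 \cdot 9\right)^{2} = \left(8 + 72\right)^{2} = 80^{2} = 6400$)
$- D{\left(-218,-197 \right)} - 15795 = \left(-1\right) 6400 - 15795 = -6400 - 15795 = -22195$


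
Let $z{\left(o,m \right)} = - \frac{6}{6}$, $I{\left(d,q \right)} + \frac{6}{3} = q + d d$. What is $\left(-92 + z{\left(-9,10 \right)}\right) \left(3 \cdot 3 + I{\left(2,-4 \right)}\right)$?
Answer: $-651$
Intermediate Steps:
$I{\left(d,q \right)} = -2 + q + d^{2}$ ($I{\left(d,q \right)} = -2 + \left(q + d d\right) = -2 + \left(q + d^{2}\right) = -2 + q + d^{2}$)
$z{\left(o,m \right)} = -1$ ($z{\left(o,m \right)} = \left(-6\right) \frac{1}{6} = -1$)
$\left(-92 + z{\left(-9,10 \right)}\right) \left(3 \cdot 3 + I{\left(2,-4 \right)}\right) = \left(-92 - 1\right) \left(3 \cdot 3 - \left(6 - 4\right)\right) = - 93 \left(9 - 2\right) = \left(-93\right) 7 = -651$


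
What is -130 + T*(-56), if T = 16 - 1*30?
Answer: 654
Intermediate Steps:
T = -14 (T = 16 - 30 = -14)
-130 + T*(-56) = -130 - 14*(-56) = -130 + 784 = 654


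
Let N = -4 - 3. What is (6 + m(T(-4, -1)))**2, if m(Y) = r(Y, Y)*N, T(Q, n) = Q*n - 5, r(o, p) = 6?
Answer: 1296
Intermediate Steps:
N = -7
T(Q, n) = -5 + Q*n
m(Y) = -42 (m(Y) = 6*(-7) = -42)
(6 + m(T(-4, -1)))**2 = (6 - 42)**2 = (-36)**2 = 1296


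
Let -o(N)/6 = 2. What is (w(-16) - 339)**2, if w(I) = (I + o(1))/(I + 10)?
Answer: 1006009/9 ≈ 1.1178e+5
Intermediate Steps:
o(N) = -12 (o(N) = -6*2 = -12)
w(I) = (-12 + I)/(10 + I) (w(I) = (I - 12)/(I + 10) = (-12 + I)/(10 + I))
(w(-16) - 339)**2 = ((-12 - 16)/(10 - 16) - 339)**2 = (-28/(-6) - 339)**2 = (-1/6*(-28) - 339)**2 = (14/3 - 339)**2 = (-1003/3)**2 = 1006009/9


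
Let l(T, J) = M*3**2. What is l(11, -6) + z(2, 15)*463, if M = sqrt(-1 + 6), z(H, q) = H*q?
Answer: 13890 + 9*sqrt(5) ≈ 13910.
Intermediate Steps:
M = sqrt(5) ≈ 2.2361
l(T, J) = 9*sqrt(5) (l(T, J) = sqrt(5)*3**2 = sqrt(5)*9 = 9*sqrt(5))
l(11, -6) + z(2, 15)*463 = 9*sqrt(5) + (2*15)*463 = 9*sqrt(5) + 30*463 = 9*sqrt(5) + 13890 = 13890 + 9*sqrt(5)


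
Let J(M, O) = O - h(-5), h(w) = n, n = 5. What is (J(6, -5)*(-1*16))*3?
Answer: 480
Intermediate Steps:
h(w) = 5
J(M, O) = -5 + O (J(M, O) = O - 1*5 = O - 5 = -5 + O)
(J(6, -5)*(-1*16))*3 = ((-5 - 5)*(-1*16))*3 = -10*(-16)*3 = 160*3 = 480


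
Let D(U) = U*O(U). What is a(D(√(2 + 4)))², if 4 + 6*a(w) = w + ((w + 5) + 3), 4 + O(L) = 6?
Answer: 28/9 + 8*√6/9 ≈ 5.2884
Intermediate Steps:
O(L) = 2 (O(L) = -4 + 6 = 2)
D(U) = 2*U (D(U) = U*2 = 2*U)
a(w) = ⅔ + w/3 (a(w) = -⅔ + (w + ((w + 5) + 3))/6 = -⅔ + (w + ((5 + w) + 3))/6 = -⅔ + (w + (8 + w))/6 = -⅔ + (8 + 2*w)/6 = -⅔ + (4/3 + w/3) = ⅔ + w/3)
a(D(√(2 + 4)))² = (⅔ + (2*√(2 + 4))/3)² = (⅔ + (2*√6)/3)² = (⅔ + 2*√6/3)²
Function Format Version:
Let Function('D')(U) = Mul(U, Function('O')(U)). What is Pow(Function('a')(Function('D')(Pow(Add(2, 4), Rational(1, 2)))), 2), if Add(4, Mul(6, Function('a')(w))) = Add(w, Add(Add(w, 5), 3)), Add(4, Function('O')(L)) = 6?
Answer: Add(Rational(28, 9), Mul(Rational(8, 9), Pow(6, Rational(1, 2)))) ≈ 5.2884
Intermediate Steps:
Function('O')(L) = 2 (Function('O')(L) = Add(-4, 6) = 2)
Function('D')(U) = Mul(2, U) (Function('D')(U) = Mul(U, 2) = Mul(2, U))
Function('a')(w) = Add(Rational(2, 3), Mul(Rational(1, 3), w)) (Function('a')(w) = Add(Rational(-2, 3), Mul(Rational(1, 6), Add(w, Add(Add(w, 5), 3)))) = Add(Rational(-2, 3), Mul(Rational(1, 6), Add(w, Add(Add(5, w), 3)))) = Add(Rational(-2, 3), Mul(Rational(1, 6), Add(w, Add(8, w)))) = Add(Rational(-2, 3), Mul(Rational(1, 6), Add(8, Mul(2, w)))) = Add(Rational(-2, 3), Add(Rational(4, 3), Mul(Rational(1, 3), w))) = Add(Rational(2, 3), Mul(Rational(1, 3), w)))
Pow(Function('a')(Function('D')(Pow(Add(2, 4), Rational(1, 2)))), 2) = Pow(Add(Rational(2, 3), Mul(Rational(1, 3), Mul(2, Pow(Add(2, 4), Rational(1, 2))))), 2) = Pow(Add(Rational(2, 3), Mul(Rational(1, 3), Mul(2, Pow(6, Rational(1, 2))))), 2) = Pow(Add(Rational(2, 3), Mul(Rational(2, 3), Pow(6, Rational(1, 2)))), 2)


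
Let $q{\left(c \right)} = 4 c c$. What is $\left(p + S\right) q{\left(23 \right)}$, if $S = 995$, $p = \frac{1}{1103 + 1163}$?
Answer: $\frac{2385441918}{1133} \approx 2.1054 \cdot 10^{6}$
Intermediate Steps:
$q{\left(c \right)} = 4 c^{2}$
$p = \frac{1}{2266} \approx 0.00044131$
$\left(p + S\right) q{\left(23 \right)} = \left(\frac{1}{2266} + 995\right) 4 \cdot 23^{2} = \frac{2254671 \cdot 4 \cdot 529}{2266} = \frac{2254671}{2266} \cdot 2116 = \frac{2385441918}{1133}$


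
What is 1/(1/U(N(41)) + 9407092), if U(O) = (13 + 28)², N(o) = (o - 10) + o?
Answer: 1681/15813321653 ≈ 1.0630e-7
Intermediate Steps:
N(o) = -10 + 2*o (N(o) = (-10 + o) + o = -10 + 2*o)
U(O) = 1681 (U(O) = 41² = 1681)
1/(1/U(N(41)) + 9407092) = 1/(1/1681 + 9407092) = 1/(15813321653/1681) = 1681/15813321653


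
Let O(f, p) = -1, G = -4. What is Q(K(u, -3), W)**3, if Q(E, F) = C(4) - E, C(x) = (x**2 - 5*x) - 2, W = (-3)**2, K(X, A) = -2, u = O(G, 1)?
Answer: -64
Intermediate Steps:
u = -1
W = 9
C(x) = -2 + x**2 - 5*x
Q(E, F) = -6 - E (Q(E, F) = (-2 + 4**2 - 5*4) - E = (-2 + 16 - 20) - E = -6 - E)
Q(K(u, -3), W)**3 = (-6 - 1*(-2))**3 = (-6 + 2)**3 = (-4)**3 = -64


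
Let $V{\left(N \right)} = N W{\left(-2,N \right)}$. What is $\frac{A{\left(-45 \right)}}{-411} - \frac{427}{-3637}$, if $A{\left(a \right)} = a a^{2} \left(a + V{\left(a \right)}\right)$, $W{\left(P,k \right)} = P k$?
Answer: $- \frac{452390459626}{498269} \approx -9.0792 \cdot 10^{5}$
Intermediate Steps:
$V{\left(N \right)} = - 2 N^{2}$ ($V{\left(N \right)} = N \left(- 2 N\right) = - 2 N^{2}$)
$A{\left(a \right)} = a^{3} \left(a - 2 a^{2}\right)$ ($A{\left(a \right)} = a a^{2} \left(a - 2 a^{2}\right) = a^{3} \left(a - 2 a^{2}\right)$)
$\frac{A{\left(-45 \right)}}{-411} - \frac{427}{-3637} = \frac{\left(-45\right)^{4} \left(1 - -90\right)}{-411} - \frac{427}{-3637} = 4100625 \left(1 + 90\right) \left(- \frac{1}{411}\right) - - \frac{427}{3637} = 4100625 \cdot 91 \left(- \frac{1}{411}\right) + \frac{427}{3637} = 373156875 \left(- \frac{1}{411}\right) + \frac{427}{3637} = - \frac{124385625}{137} + \frac{427}{3637} = - \frac{452390459626}{498269}$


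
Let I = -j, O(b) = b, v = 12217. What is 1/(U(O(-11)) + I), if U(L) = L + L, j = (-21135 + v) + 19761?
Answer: -1/10865 ≈ -9.2039e-5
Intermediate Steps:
j = 10843 (j = (-21135 + 12217) + 19761 = -8918 + 19761 = 10843)
U(L) = 2*L
I = -10843 (I = -1*10843 = -10843)
1/(U(O(-11)) + I) = 1/(2*(-11) - 10843) = 1/(-22 - 10843) = 1/(-10865) = -1/10865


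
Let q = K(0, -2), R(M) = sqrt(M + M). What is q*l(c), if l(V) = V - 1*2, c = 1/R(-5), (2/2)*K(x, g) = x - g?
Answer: -4 - I*sqrt(10)/5 ≈ -4.0 - 0.63246*I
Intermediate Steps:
R(M) = sqrt(2)*sqrt(M) (R(M) = sqrt(2*M) = sqrt(2)*sqrt(M))
K(x, g) = x - g
c = -I*sqrt(10)/10 (c = 1/(sqrt(2)*sqrt(-5)) = 1/(sqrt(2)*(I*sqrt(5))) = 1/(I*sqrt(10)) = -I*sqrt(10)/10 ≈ -0.31623*I)
q = 2 (q = 0 - 1*(-2) = 0 + 2 = 2)
l(V) = -2 + V (l(V) = V - 2 = -2 + V)
q*l(c) = 2*(-2 - I*sqrt(10)/10) = -4 - I*sqrt(10)/5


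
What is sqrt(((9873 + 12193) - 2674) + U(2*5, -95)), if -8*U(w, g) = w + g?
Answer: sqrt(310442)/4 ≈ 139.29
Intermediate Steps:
U(w, g) = -g/8 - w/8 (U(w, g) = -(w + g)/8 = -(g + w)/8 = -g/8 - w/8)
sqrt(((9873 + 12193) - 2674) + U(2*5, -95)) = sqrt(((9873 + 12193) - 2674) + (-1/8*(-95) - 5/4)) = sqrt((22066 - 2674) + (95/8 - 1/8*10)) = sqrt(19392 + (95/8 - 5/4)) = sqrt(19392 + 85/8) = sqrt(155221/8) = sqrt(310442)/4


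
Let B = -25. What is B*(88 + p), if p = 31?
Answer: -2975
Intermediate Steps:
B*(88 + p) = -25*(88 + 31) = -25*119 = -2975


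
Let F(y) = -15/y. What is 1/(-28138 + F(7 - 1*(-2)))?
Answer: -3/84419 ≈ -3.5537e-5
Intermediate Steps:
1/(-28138 + F(7 - 1*(-2))) = 1/(-28138 - 15/(7 - 1*(-2))) = 1/(-28138 - 15/(7 + 2)) = 1/(-28138 - 15/9) = 1/(-28138 - 15*⅑) = 1/(-28138 - 5/3) = 1/(-84419/3) = -3/84419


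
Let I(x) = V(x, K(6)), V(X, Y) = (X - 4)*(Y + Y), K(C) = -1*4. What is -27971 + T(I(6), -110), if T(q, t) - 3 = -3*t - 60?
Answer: -27698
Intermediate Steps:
K(C) = -4
V(X, Y) = 2*Y*(-4 + X) (V(X, Y) = (-4 + X)*(2*Y) = 2*Y*(-4 + X))
I(x) = 32 - 8*x (I(x) = 2*(-4)*(-4 + x) = 32 - 8*x)
T(q, t) = -57 - 3*t (T(q, t) = 3 + (-3*t - 60) = 3 + (-60 - 3*t) = -57 - 3*t)
-27971 + T(I(6), -110) = -27971 + (-57 - 3*(-110)) = -27971 + (-57 + 330) = -27971 + 273 = -27698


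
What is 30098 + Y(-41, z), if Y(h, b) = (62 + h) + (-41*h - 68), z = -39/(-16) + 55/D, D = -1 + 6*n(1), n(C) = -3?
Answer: 31732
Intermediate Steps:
D = -19 (D = -1 + 6*(-3) = -1 - 18 = -19)
z = -139/304 (z = -39/(-16) + 55/(-19) = -39*(-1/16) + 55*(-1/19) = 39/16 - 55/19 = -139/304 ≈ -0.45724)
Y(h, b) = -6 - 40*h (Y(h, b) = (62 + h) + (-68 - 41*h) = -6 - 40*h)
30098 + Y(-41, z) = 30098 + (-6 - 40*(-41)) = 30098 + (-6 + 1640) = 30098 + 1634 = 31732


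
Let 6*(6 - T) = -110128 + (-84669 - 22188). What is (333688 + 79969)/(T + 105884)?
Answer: 2481942/852325 ≈ 2.9120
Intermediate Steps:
T = 217021/6 (T = 6 - (-110128 + (-84669 - 22188))/6 = 6 - (-110128 - 106857)/6 = 6 - 1/6*(-216985) = 6 + 216985/6 = 217021/6 ≈ 36170.)
(333688 + 79969)/(T + 105884) = (333688 + 79969)/(217021/6 + 105884) = 413657/(852325/6) = 413657*(6/852325) = 2481942/852325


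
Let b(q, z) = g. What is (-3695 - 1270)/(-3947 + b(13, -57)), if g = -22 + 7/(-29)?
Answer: 143985/115108 ≈ 1.2509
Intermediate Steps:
g = -645/29 (g = -22 + 7*(-1/29) = -22 - 7/29 = -645/29 ≈ -22.241)
b(q, z) = -645/29
(-3695 - 1270)/(-3947 + b(13, -57)) = (-3695 - 1270)/(-3947 - 645/29) = -4965/(-115108/29) = -4965*(-29/115108) = 143985/115108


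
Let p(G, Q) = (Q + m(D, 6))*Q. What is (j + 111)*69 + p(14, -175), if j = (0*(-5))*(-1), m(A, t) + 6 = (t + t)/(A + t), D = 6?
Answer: 39159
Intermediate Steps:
m(A, t) = -6 + 2*t/(A + t) (m(A, t) = -6 + (t + t)/(A + t) = -6 + (2*t)/(A + t) = -6 + 2*t/(A + t))
p(G, Q) = Q*(-5 + Q) (p(G, Q) = (Q + 2*(-3*6 - 2*6)/(6 + 6))*Q = (Q + 2*(-18 - 12)/12)*Q = (Q + 2*(1/12)*(-30))*Q = (Q - 5)*Q = (-5 + Q)*Q = Q*(-5 + Q))
j = 0 (j = 0*(-1) = 0)
(j + 111)*69 + p(14, -175) = (0 + 111)*69 - 175*(-5 - 175) = 111*69 - 175*(-180) = 7659 + 31500 = 39159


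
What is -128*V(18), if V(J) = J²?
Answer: -41472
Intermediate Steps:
-128*V(18) = -128*18² = -128*324 = -41472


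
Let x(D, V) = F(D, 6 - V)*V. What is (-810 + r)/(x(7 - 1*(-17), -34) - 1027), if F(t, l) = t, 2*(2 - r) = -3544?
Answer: -964/1843 ≈ -0.52306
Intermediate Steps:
r = 1774 (r = 2 - ½*(-3544) = 2 + 1772 = 1774)
x(D, V) = D*V
(-810 + r)/(x(7 - 1*(-17), -34) - 1027) = (-810 + 1774)/((7 - 1*(-17))*(-34) - 1027) = 964/((7 + 17)*(-34) - 1027) = 964/(24*(-34) - 1027) = 964/(-816 - 1027) = 964/(-1843) = 964*(-1/1843) = -964/1843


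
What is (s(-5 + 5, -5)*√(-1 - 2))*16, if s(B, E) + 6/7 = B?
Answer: -96*I*√3/7 ≈ -23.754*I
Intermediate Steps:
s(B, E) = -6/7 + B
(s(-5 + 5, -5)*√(-1 - 2))*16 = ((-6/7 + (-5 + 5))*√(-1 - 2))*16 = ((-6/7 + 0)*√(-3))*16 = -6*I*√3/7*16 = -96*I*√3/7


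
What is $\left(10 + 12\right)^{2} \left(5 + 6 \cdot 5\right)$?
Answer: $16940$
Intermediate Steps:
$\left(10 + 12\right)^{2} \left(5 + 6 \cdot 5\right) = 22^{2} \left(5 + 30\right) = 484 \cdot 35 = 16940$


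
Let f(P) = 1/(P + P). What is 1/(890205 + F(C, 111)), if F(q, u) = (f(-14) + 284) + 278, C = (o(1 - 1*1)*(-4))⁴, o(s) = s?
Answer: 28/24941475 ≈ 1.1226e-6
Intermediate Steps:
f(P) = 1/(2*P)
C = 0 (C = ((1 - 1*1)*(-4))⁴ = ((1 - 1)*(-4))⁴ = (0*(-4))⁴ = 0⁴ = 0)
F(q, u) = 15735/28 (F(q, u) = ((½)/(-14) + 284) + 278 = ((½)*(-1/14) + 284) + 278 = (-1/28 + 284) + 278 = 7951/28 + 278 = 15735/28)
1/(890205 + F(C, 111)) = 1/(890205 + 15735/28) = 1/(24941475/28) = 28/24941475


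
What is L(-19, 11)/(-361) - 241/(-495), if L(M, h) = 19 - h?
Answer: 83041/178695 ≈ 0.46471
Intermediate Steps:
L(-19, 11)/(-361) - 241/(-495) = (19 - 1*11)/(-361) - 241/(-495) = (19 - 11)*(-1/361) - 241*(-1/495) = 8*(-1/361) + 241/495 = -8/361 + 241/495 = 83041/178695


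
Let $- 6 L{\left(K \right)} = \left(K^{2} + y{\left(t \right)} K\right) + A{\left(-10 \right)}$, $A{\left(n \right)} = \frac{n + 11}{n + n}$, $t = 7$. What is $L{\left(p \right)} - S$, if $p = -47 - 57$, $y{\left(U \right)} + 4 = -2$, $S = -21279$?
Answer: $\frac{2324681}{120} \approx 19372.0$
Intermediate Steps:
$y{\left(U \right)} = -6$ ($y{\left(U \right)} = -4 - 2 = -6$)
$p = -104$ ($p = -47 - 57 = -104$)
$A{\left(n \right)} = \frac{11 + n}{2 n}$
$L{\left(K \right)} = \frac{1}{120} + K - \frac{K^{2}}{6}$ ($L{\left(K \right)} = - \frac{\left(K^{2} - 6 K\right) + \frac{11 - 10}{2 \left(-10\right)}}{6} = - \frac{\left(K^{2} - 6 K\right) + \frac{1}{2} \left(- \frac{1}{10}\right) 1}{6} = - \frac{\left(K^{2} - 6 K\right) - \frac{1}{20}}{6} = - \frac{- \frac{1}{20} + K^{2} - 6 K}{6} = \frac{1}{120} + K - \frac{K^{2}}{6}$)
$L{\left(p \right)} - S = \left(\frac{1}{120} - 104 - \frac{\left(-104\right)^{2}}{6}\right) - -21279 = \left(\frac{1}{120} - 104 - \frac{5408}{3}\right) + 21279 = - \frac{228799}{120} + 21279 = \frac{2324681}{120}$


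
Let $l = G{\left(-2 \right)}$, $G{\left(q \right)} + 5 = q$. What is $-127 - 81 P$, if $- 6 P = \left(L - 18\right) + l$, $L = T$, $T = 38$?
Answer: $\frac{97}{2} \approx 48.5$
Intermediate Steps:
$G{\left(q \right)} = -5 + q$
$l = -7$ ($l = -5 - 2 = -7$)
$L = 38$
$P = - \frac{13}{6}$ ($P = - \frac{\left(38 - 18\right) - 7}{6} = - \frac{20 - 7}{6} = \left(- \frac{1}{6}\right) 13 = - \frac{13}{6} \approx -2.1667$)
$-127 - 81 P = -127 - - \frac{351}{2} = -127 + \frac{351}{2} = \frac{97}{2}$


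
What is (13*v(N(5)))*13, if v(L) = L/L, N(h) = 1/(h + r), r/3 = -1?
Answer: 169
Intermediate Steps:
r = -3 (r = 3*(-1) = -3)
N(h) = 1/(-3 + h) (N(h) = 1/(h - 3) = 1/(-3 + h))
v(L) = 1
(13*v(N(5)))*13 = (13*1)*13 = 13*13 = 169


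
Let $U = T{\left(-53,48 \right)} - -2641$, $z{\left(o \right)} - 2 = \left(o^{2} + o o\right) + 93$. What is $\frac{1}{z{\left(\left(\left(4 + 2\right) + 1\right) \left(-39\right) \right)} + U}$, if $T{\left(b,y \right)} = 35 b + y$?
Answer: $\frac{1}{149987} \approx 6.6672 \cdot 10^{-6}$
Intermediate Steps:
$z{\left(o \right)} = 95 + 2 o^{2}$ ($z{\left(o \right)} = 2 + \left(\left(o^{2} + o o\right) + 93\right) = 2 + \left(\left(o^{2} + o^{2}\right) + 93\right) = 2 + \left(2 o^{2} + 93\right) = 2 + \left(93 + 2 o^{2}\right) = 95 + 2 o^{2}$)
$T{\left(b,y \right)} = y + 35 b$
$U = 834$ ($U = \left(48 + 35 \left(-53\right)\right) - -2641 = \left(48 - 1855\right) + 2641 = -1807 + 2641 = 834$)
$\frac{1}{z{\left(\left(\left(4 + 2\right) + 1\right) \left(-39\right) \right)} + U} = \frac{1}{\left(95 + 2 \left(\left(\left(4 + 2\right) + 1\right) \left(-39\right)\right)^{2}\right) + 834} = \frac{1}{\left(95 + 2 \left(\left(6 + 1\right) \left(-39\right)\right)^{2}\right) + 834} = \frac{1}{\left(95 + 2 \left(7 \left(-39\right)\right)^{2}\right) + 834} = \frac{1}{\left(95 + 2 \left(-273\right)^{2}\right) + 834} = \frac{1}{\left(95 + 2 \cdot 74529\right) + 834} = \frac{1}{\left(95 + 149058\right) + 834} = \frac{1}{149153 + 834} = \frac{1}{149987}$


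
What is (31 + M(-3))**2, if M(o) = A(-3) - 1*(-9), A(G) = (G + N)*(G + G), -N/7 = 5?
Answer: 71824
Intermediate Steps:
N = -35 (N = -7*5 = -35)
A(G) = 2*G*(-35 + G) (A(G) = (G - 35)*(G + G) = (-35 + G)*(2*G) = 2*G*(-35 + G))
M(o) = 237 (M(o) = 2*(-3)*(-35 - 3) - 1*(-9) = 2*(-3)*(-38) + 9 = 228 + 9 = 237)
(31 + M(-3))**2 = (31 + 237)**2 = 268**2 = 71824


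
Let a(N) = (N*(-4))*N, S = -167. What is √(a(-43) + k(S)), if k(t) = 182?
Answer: I*√7214 ≈ 84.935*I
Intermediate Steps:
a(N) = -4*N² (a(N) = (-4*N)*N = -4*N²)
√(a(-43) + k(S)) = √(-4*(-43)² + 182) = √(-4*1849 + 182) = √(-7396 + 182) = √(-7214) = I*√7214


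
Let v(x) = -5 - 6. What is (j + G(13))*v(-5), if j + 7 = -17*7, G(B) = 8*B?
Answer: 242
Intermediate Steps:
v(x) = -11
j = -126 (j = -7 - 17*7 = -7 - 119 = -126)
(j + G(13))*v(-5) = (-126 + 8*13)*(-11) = (-126 + 104)*(-11) = -22*(-11) = 242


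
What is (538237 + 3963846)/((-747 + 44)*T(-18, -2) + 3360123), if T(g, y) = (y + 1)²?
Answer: 4502083/3359420 ≈ 1.3401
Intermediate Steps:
T(g, y) = (1 + y)²
(538237 + 3963846)/((-747 + 44)*T(-18, -2) + 3360123) = (538237 + 3963846)/((-747 + 44)*(1 - 2)² + 3360123) = 4502083/(-703*(-1)² + 3360123) = 4502083/(-703*1 + 3360123) = 4502083/(-703 + 3360123) = 4502083/3359420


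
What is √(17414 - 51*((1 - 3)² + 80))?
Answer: √13130 ≈ 114.59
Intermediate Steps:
√(17414 - 51*((1 - 3)² + 80)) = √(17414 - 51*((-2)² + 80)) = √(17414 - 51*(4 + 80)) = √(17414 - 51*84) = √(17414 - 4284) = √13130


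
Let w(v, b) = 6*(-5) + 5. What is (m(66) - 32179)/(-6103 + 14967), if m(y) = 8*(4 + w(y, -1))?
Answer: -32347/8864 ≈ -3.6493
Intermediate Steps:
w(v, b) = -25 (w(v, b) = -30 + 5 = -25)
m(y) = -168 (m(y) = 8*(4 - 25) = 8*(-21) = -168)
(m(66) - 32179)/(-6103 + 14967) = (-168 - 32179)/(-6103 + 14967) = -32347/8864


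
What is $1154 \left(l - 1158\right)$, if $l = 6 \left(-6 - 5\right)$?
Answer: $-1412496$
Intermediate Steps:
$l = -66$ ($l = 6 \left(-11\right) = -66$)
$1154 \left(l - 1158\right) = 1154 \left(-66 - 1158\right) = 1154 \left(-1224\right) = -1412496$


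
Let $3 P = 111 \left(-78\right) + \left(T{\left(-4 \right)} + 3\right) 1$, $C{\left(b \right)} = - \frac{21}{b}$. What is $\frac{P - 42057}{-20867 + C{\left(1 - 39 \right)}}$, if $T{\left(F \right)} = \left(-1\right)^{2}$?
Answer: $\frac{204934}{95151} \approx 2.1538$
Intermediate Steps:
$T{\left(F \right)} = 1$
$P = - \frac{8654}{3}$ ($P = \frac{111 \left(-78\right) + \left(1 + 3\right) 1}{3} = \frac{-8658 + 4 \cdot 1}{3} = \frac{-8658 + 4}{3} = \frac{1}{3} \left(-8654\right) = - \frac{8654}{3} \approx -2884.7$)
$\frac{P - 42057}{-20867 + C{\left(1 - 39 \right)}} = \frac{- \frac{8654}{3} - 42057}{-20867 - \frac{21}{1 - 39}} = - \frac{134825}{3 \left(-20867 - \frac{21}{-38}\right)} = - \frac{134825}{3 \left(-20867 - - \frac{21}{38}\right)} = - \frac{134825}{3 \left(-20867 + \frac{21}{38}\right)} = - \frac{134825}{3 \left(- \frac{792925}{38}\right)} = \left(- \frac{134825}{3}\right) \left(- \frac{38}{792925}\right) = \frac{204934}{95151}$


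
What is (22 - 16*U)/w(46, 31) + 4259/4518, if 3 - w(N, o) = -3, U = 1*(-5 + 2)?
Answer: 56969/4518 ≈ 12.609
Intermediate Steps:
U = -3 (U = 1*(-3) = -3)
w(N, o) = 6 (w(N, o) = 3 - 1*(-3) = 3 + 3 = 6)
(22 - 16*U)/w(46, 31) + 4259/4518 = (22 - 16*(-3))/6 + 4259/4518 = (22 + 48)*(1/6) + 4259*(1/4518) = 70*(1/6) + 4259/4518 = 35/3 + 4259/4518 = 56969/4518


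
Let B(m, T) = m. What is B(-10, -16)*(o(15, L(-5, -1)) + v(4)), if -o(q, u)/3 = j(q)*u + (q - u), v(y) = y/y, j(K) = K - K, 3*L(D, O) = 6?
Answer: 380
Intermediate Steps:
L(D, O) = 2 (L(D, O) = (⅓)*6 = 2)
j(K) = 0
v(y) = 1
o(q, u) = -3*q + 3*u (o(q, u) = -3*(0*u + (q - u)) = -3*(0 + (q - u)) = -3*(q - u) = -3*q + 3*u)
B(-10, -16)*(o(15, L(-5, -1)) + v(4)) = -10*((-3*15 + 3*2) + 1) = -10*((-45 + 6) + 1) = -10*(-39 + 1) = -10*(-38) = 380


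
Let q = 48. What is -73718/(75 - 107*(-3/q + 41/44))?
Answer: 12974368/3171 ≈ 4091.6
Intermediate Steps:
-73718/(75 - 107*(-3/q + 41/44)) = -73718/(75 - 107*(-3/48 + 41/44)) = -73718/(75 - 107*(-3*1/48 + 41*(1/44))) = -73718/(75 - 107*(-1/16 + 41/44)) = -73718/(75 - 107*153/176) = -73718/(75 - 16371/176) = -73718/(-3171/176) = -73718*(-176/3171) = 12974368/3171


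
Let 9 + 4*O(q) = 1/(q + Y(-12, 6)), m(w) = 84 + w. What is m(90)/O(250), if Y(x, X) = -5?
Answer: -1470/19 ≈ -77.368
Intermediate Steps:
O(q) = -9/4 + 1/(4*(-5 + q)) (O(q) = -9/4 + 1/(4*(q - 5)) = -9/4 + 1/(4*(-5 + q)))
m(90)/O(250) = (84 + 90)/(((46 - 9*250)/(4*(-5 + 250)))) = 174/(((¼)*(46 - 2250)/245)) = 174/(((¼)*(1/245)*(-2204))) = 174/(-551/245) = 174*(-245/551) = -1470/19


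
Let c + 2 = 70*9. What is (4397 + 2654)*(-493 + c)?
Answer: 951885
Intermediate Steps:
c = 628 (c = -2 + 70*9 = -2 + 630 = 628)
(4397 + 2654)*(-493 + c) = (4397 + 2654)*(-493 + 628) = 7051*135 = 951885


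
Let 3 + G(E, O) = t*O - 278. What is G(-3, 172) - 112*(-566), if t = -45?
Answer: 55371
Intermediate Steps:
G(E, O) = -281 - 45*O (G(E, O) = -3 + (-45*O - 278) = -3 + (-278 - 45*O) = -281 - 45*O)
G(-3, 172) - 112*(-566) = (-281 - 45*172) - 112*(-566) = (-281 - 7740) - 1*(-63392) = -8021 + 63392 = 55371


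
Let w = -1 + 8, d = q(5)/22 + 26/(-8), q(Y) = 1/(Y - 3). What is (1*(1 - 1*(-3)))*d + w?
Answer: -65/11 ≈ -5.9091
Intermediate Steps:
q(Y) = 1/(-3 + Y)
d = -71/22 (d = 1/((-3 + 5)*22) + 26/(-8) = (1/22)/2 + 26*(-⅛) = (½)*(1/22) - 13/4 = 1/44 - 13/4 = -71/22 ≈ -3.2273)
w = 7
(1*(1 - 1*(-3)))*d + w = (1*(1 - 1*(-3)))*(-71/22) + 7 = (1*(1 + 3))*(-71/22) + 7 = (1*4)*(-71/22) + 7 = 4*(-71/22) + 7 = -142/11 + 7 = -65/11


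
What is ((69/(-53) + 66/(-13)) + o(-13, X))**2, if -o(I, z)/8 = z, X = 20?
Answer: 13141183225/474721 ≈ 27682.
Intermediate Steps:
o(I, z) = -8*z
((69/(-53) + 66/(-13)) + o(-13, X))**2 = ((69/(-53) + 66/(-13)) - 8*20)**2 = ((69*(-1/53) + 66*(-1/13)) - 160)**2 = ((-69/53 - 66/13) - 160)**2 = (-4395/689 - 160)**2 = (-114635/689)**2 = 13141183225/474721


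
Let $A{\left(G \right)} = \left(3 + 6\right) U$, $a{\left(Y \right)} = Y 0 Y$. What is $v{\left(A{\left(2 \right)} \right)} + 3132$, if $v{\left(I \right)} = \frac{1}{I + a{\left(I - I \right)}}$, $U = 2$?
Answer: $\frac{56377}{18} \approx 3132.1$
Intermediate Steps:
$a{\left(Y \right)} = 0$ ($a{\left(Y \right)} = 0 Y = 0$)
$A{\left(G \right)} = 18$ ($A{\left(G \right)} = \left(3 + 6\right) 2 = 9 \cdot 2 = 18$)
$v{\left(I \right)} = \frac{1}{I}$ ($v{\left(I \right)} = \frac{1}{I + 0} = \frac{1}{I}$)
$v{\left(A{\left(2 \right)} \right)} + 3132 = \frac{1}{18} + 3132 = \frac{56377}{18}$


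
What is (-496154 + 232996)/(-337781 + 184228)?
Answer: 263158/153553 ≈ 1.7138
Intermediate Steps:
(-496154 + 232996)/(-337781 + 184228) = -263158/(-153553) = -263158*(-1/153553) = 263158/153553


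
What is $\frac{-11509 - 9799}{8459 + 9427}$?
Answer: $- \frac{10654}{8943} \approx -1.1913$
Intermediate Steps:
$\frac{-11509 - 9799}{8459 + 9427} = - \frac{21308}{17886} = \left(-21308\right) \frac{1}{17886} = - \frac{10654}{8943}$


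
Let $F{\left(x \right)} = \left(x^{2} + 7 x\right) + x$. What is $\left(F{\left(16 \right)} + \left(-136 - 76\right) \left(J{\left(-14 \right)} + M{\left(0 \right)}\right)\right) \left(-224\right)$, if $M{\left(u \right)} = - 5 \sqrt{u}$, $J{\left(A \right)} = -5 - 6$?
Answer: $-608384$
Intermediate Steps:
$J{\left(A \right)} = -11$ ($J{\left(A \right)} = -5 - 6 = -11$)
$F{\left(x \right)} = x^{2} + 8 x$
$\left(F{\left(16 \right)} + \left(-136 - 76\right) \left(J{\left(-14 \right)} + M{\left(0 \right)}\right)\right) \left(-224\right) = \left(16 \left(8 + 16\right) + \left(-136 - 76\right) \left(-11 - 5 \sqrt{0}\right)\right) \left(-224\right) = \left(16 \cdot 24 - 212 \left(-11 - 0\right)\right) \left(-224\right) = \left(384 - 212 \left(-11 + 0\right)\right) \left(-224\right) = \left(384 - -2332\right) \left(-224\right) = \left(384 + 2332\right) \left(-224\right) = 2716 \left(-224\right) = -608384$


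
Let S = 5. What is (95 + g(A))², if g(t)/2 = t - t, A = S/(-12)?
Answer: 9025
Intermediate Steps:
A = -5/12 (A = 5/(-12) = 5*(-1/12) = -5/12 ≈ -0.41667)
g(t) = 0 (g(t) = 2*(t - t) = 2*0 = 0)
(95 + g(A))² = (95 + 0)² = 95² = 9025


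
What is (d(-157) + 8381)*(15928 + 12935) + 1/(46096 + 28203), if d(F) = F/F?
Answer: 17975132254135/74299 ≈ 2.4193e+8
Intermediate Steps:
d(F) = 1
(d(-157) + 8381)*(15928 + 12935) + 1/(46096 + 28203) = (1 + 8381)*(15928 + 12935) + 1/(46096 + 28203) = 8382*28863 + 1/74299 = 241929666 + 1/74299 = 17975132254135/74299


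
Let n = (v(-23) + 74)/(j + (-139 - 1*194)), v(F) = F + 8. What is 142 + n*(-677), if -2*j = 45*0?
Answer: 87229/333 ≈ 261.95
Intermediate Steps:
v(F) = 8 + F
j = 0 (j = -45*0/2 = -½*0 = 0)
n = -59/333 (n = ((8 - 23) + 74)/(0 + (-139 - 1*194)) = (-15 + 74)/(0 + (-139 - 194)) = 59/(0 - 333) = 59/(-333) = 59*(-1/333) = -59/333 ≈ -0.17718)
142 + n*(-677) = 142 - 59/333*(-677) = 142 + 39943/333 = 87229/333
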